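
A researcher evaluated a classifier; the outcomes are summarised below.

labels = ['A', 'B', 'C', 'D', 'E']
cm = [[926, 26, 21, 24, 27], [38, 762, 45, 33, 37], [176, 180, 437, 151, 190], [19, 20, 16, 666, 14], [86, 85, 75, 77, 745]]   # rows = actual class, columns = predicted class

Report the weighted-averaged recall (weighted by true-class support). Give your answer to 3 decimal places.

Per-class recall (TP/(TP+FN)):
  A: TP=926, FN=26+21+24+27=98 → 926/1024 = 0.9043
  B: TP=762, FN=38+45+33+37=153 → 762/915 = 0.8328
  C: TP=437, FN=176+180+151+190=697 → 437/1134 = 0.3854
  D: TP=666, FN=19+20+16+14=69 → 666/735 = 0.9061
  E: TP=745, FN=86+85+75+77=323 → 745/1068 = 0.6976
Weighted-recall = Σ (supportᵢ/N)·recallᵢ with N=4876: (1024/4876)·0.9043 + (915/4876)·0.8328 + (1134/4876)·0.3854 + (735/4876)·0.9061 + (1068/4876)·0.6976 = 0.725

0.725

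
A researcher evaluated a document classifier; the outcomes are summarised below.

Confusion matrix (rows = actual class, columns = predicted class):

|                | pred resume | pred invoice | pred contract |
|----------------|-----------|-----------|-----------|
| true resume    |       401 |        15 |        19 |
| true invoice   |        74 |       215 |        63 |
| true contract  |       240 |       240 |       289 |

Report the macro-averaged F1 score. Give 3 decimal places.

0.576

Per-class F1 score (2·TP/(2·TP+FP+FN)):
  resume: TP=401, FP=74+240=314, FN=15+19=34 → 802/1150 = 0.6974
  invoice: TP=215, FP=15+240=255, FN=74+63=137 → 430/822 = 0.5231
  contract: TP=289, FP=19+63=82, FN=240+240=480 → 578/1140 = 0.5070
Macro-F1 score = mean = (0.6974 + 0.5231 + 0.5070) / 3 = 0.576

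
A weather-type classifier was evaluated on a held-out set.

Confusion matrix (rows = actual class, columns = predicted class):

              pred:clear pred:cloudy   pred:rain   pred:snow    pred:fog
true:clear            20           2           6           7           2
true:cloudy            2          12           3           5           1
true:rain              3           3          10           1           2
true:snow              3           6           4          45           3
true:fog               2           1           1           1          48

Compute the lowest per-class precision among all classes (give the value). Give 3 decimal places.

0.417

Per-class precision (TP/(TP+FP)):
  clear: TP=20, FP=2+3+3+2=10 → 20/30 = 0.6667
  cloudy: TP=12, FP=2+3+6+1=12 → 12/24 = 0.5000
  rain: TP=10, FP=6+3+4+1=14 → 10/24 = 0.4167
  snow: TP=45, FP=7+5+1+1=14 → 45/59 = 0.7627
  fog: TP=48, FP=2+1+2+3=8 → 48/56 = 0.8571
Lowest is class 'rain' with precision = 0.417.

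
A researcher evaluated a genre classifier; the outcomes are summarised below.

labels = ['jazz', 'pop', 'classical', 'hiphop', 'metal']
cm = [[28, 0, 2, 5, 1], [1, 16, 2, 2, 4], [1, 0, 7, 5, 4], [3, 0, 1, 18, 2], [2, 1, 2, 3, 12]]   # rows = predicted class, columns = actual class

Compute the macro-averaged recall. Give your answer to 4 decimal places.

0.6617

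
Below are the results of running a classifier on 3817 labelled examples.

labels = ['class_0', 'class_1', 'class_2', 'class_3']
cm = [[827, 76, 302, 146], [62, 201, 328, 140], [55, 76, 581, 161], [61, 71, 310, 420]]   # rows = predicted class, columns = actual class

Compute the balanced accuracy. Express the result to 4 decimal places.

0.5408

Balanced accuracy = mean of per-class recall.
  class_0: recall = 827/1005 = 0.82289
  class_1: recall = 201/424 = 0.47406
  class_2: recall = 581/1521 = 0.38199
  class_3: recall = 420/867 = 0.48443
Mean = (0.82289 + 0.47406 + 0.38199 + 0.48443) / 4 = 0.5408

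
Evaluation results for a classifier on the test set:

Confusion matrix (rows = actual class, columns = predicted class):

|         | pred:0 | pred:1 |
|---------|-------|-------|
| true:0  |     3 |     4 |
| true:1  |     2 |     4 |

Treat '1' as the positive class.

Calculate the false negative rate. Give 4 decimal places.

FNR = FN/(FN+TP) = 2/(2+4) = 0.3333

0.3333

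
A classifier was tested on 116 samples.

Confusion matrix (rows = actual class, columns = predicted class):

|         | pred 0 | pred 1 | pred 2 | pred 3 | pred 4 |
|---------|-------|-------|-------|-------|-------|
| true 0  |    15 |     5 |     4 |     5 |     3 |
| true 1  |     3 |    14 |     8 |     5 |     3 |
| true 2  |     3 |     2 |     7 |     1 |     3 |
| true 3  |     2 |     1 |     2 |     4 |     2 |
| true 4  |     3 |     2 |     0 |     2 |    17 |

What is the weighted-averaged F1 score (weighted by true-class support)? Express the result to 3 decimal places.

0.497

Per-class F1 score (2·TP/(2·TP+FP+FN)):
  0: TP=15, FP=3+3+2+3=11, FN=5+4+5+3=17 → 30/58 = 0.5172
  1: TP=14, FP=5+2+1+2=10, FN=3+8+5+3=19 → 28/57 = 0.4912
  2: TP=7, FP=4+8+2+0=14, FN=3+2+1+3=9 → 14/37 = 0.3784
  3: TP=4, FP=5+5+1+2=13, FN=2+1+2+2=7 → 8/28 = 0.2857
  4: TP=17, FP=3+3+3+2=11, FN=3+2+0+2=7 → 34/52 = 0.6538
Weighted-F1 score = Σ (supportᵢ/N)·F1 scoreᵢ with N=116: (32/116)·0.5172 + (33/116)·0.4912 + (16/116)·0.3784 + (11/116)·0.2857 + (24/116)·0.6538 = 0.497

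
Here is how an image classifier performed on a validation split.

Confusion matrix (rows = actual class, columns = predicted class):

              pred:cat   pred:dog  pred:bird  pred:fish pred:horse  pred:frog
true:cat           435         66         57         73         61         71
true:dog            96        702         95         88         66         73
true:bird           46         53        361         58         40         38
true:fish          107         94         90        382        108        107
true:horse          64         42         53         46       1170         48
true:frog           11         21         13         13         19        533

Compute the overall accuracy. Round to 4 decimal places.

Accuracy = trace / total = (435+702+361+382+1170+533=3583) / 5400 = 3583/5400 = 0.6635

0.6635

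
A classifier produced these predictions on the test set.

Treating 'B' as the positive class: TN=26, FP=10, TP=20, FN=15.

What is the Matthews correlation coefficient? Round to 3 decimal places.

0.297

MCC = (TP·TN − FP·FN) / √((TP+FP)(TP+FN)(TN+FP)(TN+FN))
Numerator = 20·26 − 10·15 = 370
Denominator = √(30·35·36·41) = √1549800 = 1244.9096
MCC = 370 / 1244.9096 = 0.297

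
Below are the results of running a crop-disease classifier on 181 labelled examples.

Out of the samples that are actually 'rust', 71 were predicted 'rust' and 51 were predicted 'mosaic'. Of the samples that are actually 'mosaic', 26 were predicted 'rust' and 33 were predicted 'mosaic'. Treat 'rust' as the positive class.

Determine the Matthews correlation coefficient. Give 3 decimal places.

0.133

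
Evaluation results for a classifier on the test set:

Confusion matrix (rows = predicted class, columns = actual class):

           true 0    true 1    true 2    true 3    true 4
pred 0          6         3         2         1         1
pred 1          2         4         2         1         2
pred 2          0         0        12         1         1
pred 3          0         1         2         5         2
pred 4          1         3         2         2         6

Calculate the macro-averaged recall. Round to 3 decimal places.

0.526

Per-class recall (TP/(TP+FN)):
  0: TP=6, FN=2+0+0+1=3 → 6/9 = 0.6667
  1: TP=4, FN=3+0+1+3=7 → 4/11 = 0.3636
  2: TP=12, FN=2+2+2+2=8 → 12/20 = 0.6000
  3: TP=5, FN=1+1+1+2=5 → 5/10 = 0.5000
  4: TP=6, FN=1+2+1+2=6 → 6/12 = 0.5000
Macro-recall = mean = (0.6667 + 0.3636 + 0.6000 + 0.5000 + 0.5000) / 5 = 0.526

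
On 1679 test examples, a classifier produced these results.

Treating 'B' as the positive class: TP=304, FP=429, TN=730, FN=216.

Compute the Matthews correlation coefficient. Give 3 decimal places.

0.200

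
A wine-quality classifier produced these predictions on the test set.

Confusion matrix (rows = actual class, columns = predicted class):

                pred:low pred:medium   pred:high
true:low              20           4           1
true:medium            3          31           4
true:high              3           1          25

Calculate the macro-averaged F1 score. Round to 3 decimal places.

Per-class F1 score (2·TP/(2·TP+FP+FN)):
  low: TP=20, FP=3+3=6, FN=4+1=5 → 40/51 = 0.7843
  medium: TP=31, FP=4+1=5, FN=3+4=7 → 62/74 = 0.8378
  high: TP=25, FP=1+4=5, FN=3+1=4 → 50/59 = 0.8475
Macro-F1 score = mean = (0.7843 + 0.8378 + 0.8475) / 3 = 0.823

0.823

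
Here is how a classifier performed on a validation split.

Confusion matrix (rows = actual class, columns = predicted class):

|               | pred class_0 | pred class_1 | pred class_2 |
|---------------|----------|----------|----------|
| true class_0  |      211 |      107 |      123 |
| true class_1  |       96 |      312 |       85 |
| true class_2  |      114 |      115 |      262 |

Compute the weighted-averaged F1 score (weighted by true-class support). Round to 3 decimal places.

Per-class F1 score (2·TP/(2·TP+FP+FN)):
  class_0: TP=211, FP=96+114=210, FN=107+123=230 → 422/862 = 0.4896
  class_1: TP=312, FP=107+115=222, FN=96+85=181 → 624/1027 = 0.6076
  class_2: TP=262, FP=123+85=208, FN=114+115=229 → 524/961 = 0.5453
Weighted-F1 score = Σ (supportᵢ/N)·F1 scoreᵢ with N=1425: (441/1425)·0.4896 + (493/1425)·0.6076 + (491/1425)·0.5453 = 0.550

0.550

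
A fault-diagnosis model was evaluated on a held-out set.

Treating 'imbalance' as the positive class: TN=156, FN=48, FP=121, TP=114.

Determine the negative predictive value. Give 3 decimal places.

NPV = TN/(TN+FN) = 156/(156+48) = 0.765

0.765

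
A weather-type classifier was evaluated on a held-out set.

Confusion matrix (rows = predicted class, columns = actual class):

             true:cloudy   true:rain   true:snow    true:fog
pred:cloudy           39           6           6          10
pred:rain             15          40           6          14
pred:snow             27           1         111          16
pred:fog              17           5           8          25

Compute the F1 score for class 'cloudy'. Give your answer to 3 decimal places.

F1 score = 2·TP/(2·TP+FP+FN).
cloudy: TP=39, FP=6+6+10=22, FN=15+27+17=59 → 78/159 = 0.4906

0.491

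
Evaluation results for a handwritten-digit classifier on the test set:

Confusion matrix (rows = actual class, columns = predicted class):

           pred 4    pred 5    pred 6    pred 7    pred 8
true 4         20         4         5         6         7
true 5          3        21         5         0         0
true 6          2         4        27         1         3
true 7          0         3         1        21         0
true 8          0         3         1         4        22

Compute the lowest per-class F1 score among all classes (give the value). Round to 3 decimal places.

0.597

Per-class F1 score (2·TP/(2·TP+FP+FN)):
  4: TP=20, FP=3+2+0+0=5, FN=4+5+6+7=22 → 40/67 = 0.5970
  5: TP=21, FP=4+4+3+3=14, FN=3+5+0+0=8 → 42/64 = 0.6563
  6: TP=27, FP=5+5+1+1=12, FN=2+4+1+3=10 → 54/76 = 0.7105
  7: TP=21, FP=6+0+1+4=11, FN=0+3+1+0=4 → 42/57 = 0.7368
  8: TP=22, FP=7+0+3+0=10, FN=0+3+1+4=8 → 44/62 = 0.7097
Lowest is class '4' with F1 score = 0.597.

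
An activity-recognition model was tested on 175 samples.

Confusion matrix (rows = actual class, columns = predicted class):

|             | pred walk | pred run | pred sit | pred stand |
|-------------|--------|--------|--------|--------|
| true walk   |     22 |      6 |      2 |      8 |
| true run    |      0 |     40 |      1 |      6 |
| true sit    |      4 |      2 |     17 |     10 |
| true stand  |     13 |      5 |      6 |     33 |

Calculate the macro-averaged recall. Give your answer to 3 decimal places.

Per-class recall (TP/(TP+FN)):
  walk: TP=22, FN=6+2+8=16 → 22/38 = 0.5789
  run: TP=40, FN=0+1+6=7 → 40/47 = 0.8511
  sit: TP=17, FN=4+2+10=16 → 17/33 = 0.5152
  stand: TP=33, FN=13+5+6=24 → 33/57 = 0.5789
Macro-recall = mean = (0.5789 + 0.8511 + 0.5152 + 0.5789) / 4 = 0.631

0.631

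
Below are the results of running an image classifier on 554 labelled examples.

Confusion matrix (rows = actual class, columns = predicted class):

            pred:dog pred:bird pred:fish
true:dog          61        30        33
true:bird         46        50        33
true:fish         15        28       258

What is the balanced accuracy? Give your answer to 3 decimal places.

Balanced accuracy = mean of per-class recall.
  dog: recall = 61/124 = 0.4919
  bird: recall = 50/129 = 0.3876
  fish: recall = 258/301 = 0.8571
Mean = (0.4919 + 0.3876 + 0.8571) / 3 = 0.579

0.579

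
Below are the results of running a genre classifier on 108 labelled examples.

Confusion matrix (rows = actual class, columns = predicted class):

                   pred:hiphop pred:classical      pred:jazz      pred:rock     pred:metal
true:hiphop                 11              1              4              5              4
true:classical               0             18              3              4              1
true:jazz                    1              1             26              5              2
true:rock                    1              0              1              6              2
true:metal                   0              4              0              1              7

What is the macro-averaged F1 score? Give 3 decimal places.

0.588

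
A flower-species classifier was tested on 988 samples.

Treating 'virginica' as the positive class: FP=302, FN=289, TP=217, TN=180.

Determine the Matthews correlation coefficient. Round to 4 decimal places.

MCC = (TP·TN − FP·FN) / √((TP+FP)(TP+FN)(TN+FP)(TN+FN))
Numerator = 217·180 − 302·289 = -48218
Denominator = √(519·506·482·469) = √59365995612 = 243651.3813
MCC = -48218 / 243651.3813 = -0.1979

-0.1979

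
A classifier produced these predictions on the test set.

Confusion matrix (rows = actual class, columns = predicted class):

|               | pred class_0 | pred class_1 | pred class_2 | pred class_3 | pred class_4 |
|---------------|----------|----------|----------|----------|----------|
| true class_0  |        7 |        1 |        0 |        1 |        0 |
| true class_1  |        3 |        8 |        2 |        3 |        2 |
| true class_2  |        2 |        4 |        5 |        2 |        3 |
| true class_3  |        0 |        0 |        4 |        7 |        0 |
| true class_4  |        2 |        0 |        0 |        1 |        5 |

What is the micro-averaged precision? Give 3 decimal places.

Micro-averaging pools counts across classes: ΣTP=32, ΣFP=30, ΣFN=30.
Micro-precision = TP/(TP+FP) on pooled counts = 0.516 (equals overall accuracy in single-label multiclass).

0.516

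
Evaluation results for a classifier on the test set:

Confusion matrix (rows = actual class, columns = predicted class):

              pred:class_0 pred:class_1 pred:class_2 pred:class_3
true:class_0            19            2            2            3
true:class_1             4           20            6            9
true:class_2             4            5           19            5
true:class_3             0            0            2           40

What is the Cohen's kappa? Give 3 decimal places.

Observed agreement pₒ = trace/N = 98/140 = 0.7000
Expected agreement pₑ = Σ (rowᵢ·colᵢ)/N² = (26·27 + 39·27 + 33·29 + 42·57)/140² = 0.2605
κ = (pₒ − pₑ)/(1 − pₑ) = (0.7000 − 0.2605)/(1 − 0.2605) = 0.594

0.594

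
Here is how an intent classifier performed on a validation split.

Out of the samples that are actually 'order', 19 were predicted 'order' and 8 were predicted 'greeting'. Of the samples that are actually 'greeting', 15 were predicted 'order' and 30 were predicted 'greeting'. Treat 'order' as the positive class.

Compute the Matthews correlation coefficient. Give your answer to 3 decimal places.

MCC = (TP·TN − FP·FN) / √((TP+FP)(TP+FN)(TN+FP)(TN+FN))
Numerator = 19·30 − 15·8 = 450
Denominator = √(34·27·45·38) = √1569780 = 1252.9086
MCC = 450 / 1252.9086 = 0.359

0.359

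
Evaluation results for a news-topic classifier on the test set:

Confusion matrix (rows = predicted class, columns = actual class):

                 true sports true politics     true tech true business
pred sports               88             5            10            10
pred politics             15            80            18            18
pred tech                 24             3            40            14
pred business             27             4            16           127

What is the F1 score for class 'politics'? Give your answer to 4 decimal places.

0.7175

One-vs-rest for 'politics': TP = diagonal; FP = other classes predicted 'politics'; FN = 'politics' predicted as other.
F1 score = 2·TP/(2·TP+FP+FN).
politics: TP=80, FP=15+18+18=51, FN=5+3+4=12 → 160/223 = 0.71749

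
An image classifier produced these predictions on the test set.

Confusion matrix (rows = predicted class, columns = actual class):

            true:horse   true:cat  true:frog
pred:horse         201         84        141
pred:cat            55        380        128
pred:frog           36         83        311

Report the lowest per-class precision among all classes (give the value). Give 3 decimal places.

0.472

Per-class precision (TP/(TP+FP)):
  horse: TP=201, FP=84+141=225 → 201/426 = 0.4718
  cat: TP=380, FP=55+128=183 → 380/563 = 0.6750
  frog: TP=311, FP=36+83=119 → 311/430 = 0.7233
Lowest is class 'horse' with precision = 0.472.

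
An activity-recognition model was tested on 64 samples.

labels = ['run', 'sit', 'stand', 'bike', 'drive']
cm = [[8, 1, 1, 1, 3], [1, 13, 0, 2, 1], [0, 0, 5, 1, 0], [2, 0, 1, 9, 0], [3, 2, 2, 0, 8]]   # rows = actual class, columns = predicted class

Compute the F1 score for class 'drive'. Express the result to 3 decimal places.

Take TP from the diagonal, FP from the rest of the 'drive' prediction marginal, FN from the rest of the 'drive' actual marginal.
F1 score = 2·TP/(2·TP+FP+FN).
drive: TP=8, FP=3+1+0+0=4, FN=3+2+2+0=7 → 16/27 = 0.5926

0.593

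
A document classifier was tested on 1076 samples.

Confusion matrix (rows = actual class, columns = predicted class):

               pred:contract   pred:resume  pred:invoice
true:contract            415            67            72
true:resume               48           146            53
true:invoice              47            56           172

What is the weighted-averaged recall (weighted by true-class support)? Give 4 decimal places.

0.6812

Per-class recall (TP/(TP+FN)):
  contract: TP=415, FN=67+72=139 → 415/554 = 0.74910
  resume: TP=146, FN=48+53=101 → 146/247 = 0.59109
  invoice: TP=172, FN=47+56=103 → 172/275 = 0.62545
Weighted-recall = Σ (supportᵢ/N)·recallᵢ with N=1076: (554/1076)·0.74910 + (247/1076)·0.59109 + (275/1076)·0.62545 = 0.6812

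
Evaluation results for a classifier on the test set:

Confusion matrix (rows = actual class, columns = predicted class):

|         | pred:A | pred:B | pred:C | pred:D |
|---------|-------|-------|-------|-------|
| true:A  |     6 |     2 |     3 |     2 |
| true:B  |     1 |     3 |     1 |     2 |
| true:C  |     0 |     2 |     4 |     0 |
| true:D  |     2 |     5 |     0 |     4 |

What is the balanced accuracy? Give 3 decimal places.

0.480

Balanced accuracy = mean of per-class recall.
  A: recall = 6/13 = 0.4615
  B: recall = 3/7 = 0.4286
  C: recall = 4/6 = 0.6667
  D: recall = 4/11 = 0.3636
Mean = (0.4615 + 0.4286 + 0.6667 + 0.3636) / 4 = 0.480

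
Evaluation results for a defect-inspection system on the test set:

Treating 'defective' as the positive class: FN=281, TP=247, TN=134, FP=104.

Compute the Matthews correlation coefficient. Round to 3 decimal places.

0.029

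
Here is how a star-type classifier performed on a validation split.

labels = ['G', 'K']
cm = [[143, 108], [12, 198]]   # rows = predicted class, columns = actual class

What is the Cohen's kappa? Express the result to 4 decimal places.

Observed agreement pₒ = trace/N = 341/461 = 0.73970
Expected agreement pₑ = Σ (rowᵢ·colᵢ)/N² = (155·251 + 306·210)/461² = 0.48543
κ = (pₒ − pₑ)/(1 − pₑ) = (0.73970 − 0.48543)/(1 − 0.48543) = 0.4941

0.4941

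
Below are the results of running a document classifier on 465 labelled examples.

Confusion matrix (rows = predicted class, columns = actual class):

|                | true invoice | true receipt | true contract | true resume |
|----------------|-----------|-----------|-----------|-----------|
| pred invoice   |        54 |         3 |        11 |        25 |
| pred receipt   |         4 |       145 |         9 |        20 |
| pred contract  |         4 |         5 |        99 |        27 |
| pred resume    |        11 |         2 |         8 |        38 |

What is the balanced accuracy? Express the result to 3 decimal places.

0.700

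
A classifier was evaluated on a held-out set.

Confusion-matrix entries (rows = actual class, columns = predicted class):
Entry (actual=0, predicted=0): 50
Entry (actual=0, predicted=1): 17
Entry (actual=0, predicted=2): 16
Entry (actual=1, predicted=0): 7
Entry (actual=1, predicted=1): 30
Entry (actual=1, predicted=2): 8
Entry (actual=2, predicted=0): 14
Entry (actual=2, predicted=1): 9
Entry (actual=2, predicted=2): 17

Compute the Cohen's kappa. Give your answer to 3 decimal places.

0.344

Observed agreement pₒ = trace/N = 97/168 = 0.5774
Expected agreement pₑ = Σ (rowᵢ·colᵢ)/N² = (83·71 + 45·56 + 40·41)/168² = 0.3562
κ = (pₒ − pₑ)/(1 − pₑ) = (0.5774 − 0.3562)/(1 − 0.3562) = 0.344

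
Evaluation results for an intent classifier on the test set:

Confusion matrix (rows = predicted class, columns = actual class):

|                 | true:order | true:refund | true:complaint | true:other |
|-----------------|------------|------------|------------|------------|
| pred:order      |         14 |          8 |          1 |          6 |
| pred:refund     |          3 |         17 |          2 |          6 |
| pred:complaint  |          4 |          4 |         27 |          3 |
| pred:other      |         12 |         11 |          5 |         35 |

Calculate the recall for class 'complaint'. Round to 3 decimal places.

0.771

One-vs-rest for 'complaint': TP = diagonal; FP = other classes predicted 'complaint'; FN = 'complaint' predicted as other.
recall = TP/(TP+FN).
complaint: TP=27, FN=1+2+5=8 → 27/35 = 0.7714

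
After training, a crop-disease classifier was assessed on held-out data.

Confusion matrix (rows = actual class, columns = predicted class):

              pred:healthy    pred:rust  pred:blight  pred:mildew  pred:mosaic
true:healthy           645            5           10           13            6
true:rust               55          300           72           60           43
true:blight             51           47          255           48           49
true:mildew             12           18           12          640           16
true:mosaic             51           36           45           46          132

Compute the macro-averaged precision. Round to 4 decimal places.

Per-class precision (TP/(TP+FP)):
  healthy: TP=645, FP=55+51+12+51=169 → 645/814 = 0.79238
  rust: TP=300, FP=5+47+18+36=106 → 300/406 = 0.73892
  blight: TP=255, FP=10+72+12+45=139 → 255/394 = 0.64721
  mildew: TP=640, FP=13+60+48+46=167 → 640/807 = 0.79306
  mosaic: TP=132, FP=6+43+49+16=114 → 132/246 = 0.53659
Macro-precision = mean = (0.79238 + 0.73892 + 0.64721 + 0.79306 + 0.53659) / 5 = 0.7016

0.7016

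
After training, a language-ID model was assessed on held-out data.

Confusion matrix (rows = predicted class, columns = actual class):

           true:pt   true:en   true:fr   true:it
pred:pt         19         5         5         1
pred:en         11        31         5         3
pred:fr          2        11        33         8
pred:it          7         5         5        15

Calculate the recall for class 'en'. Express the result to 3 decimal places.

recall = TP/(TP+FN).
en: TP=31, FN=5+11+5=21 → 31/52 = 0.5962

0.596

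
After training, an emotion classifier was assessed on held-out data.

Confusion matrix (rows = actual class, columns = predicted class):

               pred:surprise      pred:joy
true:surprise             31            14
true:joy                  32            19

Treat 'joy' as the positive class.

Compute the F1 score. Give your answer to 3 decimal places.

Precision = TP/(TP+FP) = 19/33 = 0.5758
Recall = TP/(TP+FN) = 19/51 = 0.3725
F1 = 2·TP/(2·TP+FP+FN) = 38/84 = 0.452

0.452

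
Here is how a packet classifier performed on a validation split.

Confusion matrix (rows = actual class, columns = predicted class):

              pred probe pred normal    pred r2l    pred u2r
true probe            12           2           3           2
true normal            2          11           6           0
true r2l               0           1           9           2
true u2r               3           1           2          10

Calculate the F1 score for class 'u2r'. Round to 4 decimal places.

0.6667

F1 score = 2·TP/(2·TP+FP+FN).
u2r: TP=10, FP=2+0+2=4, FN=3+1+2=6 → 20/30 = 0.66667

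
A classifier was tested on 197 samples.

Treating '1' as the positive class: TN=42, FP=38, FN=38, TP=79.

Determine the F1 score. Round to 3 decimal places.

0.675

Precision = TP/(TP+FP) = 79/117 = 0.6752
Recall = TP/(TP+FN) = 79/117 = 0.6752
F1 = 2·TP/(2·TP+FP+FN) = 158/234 = 0.675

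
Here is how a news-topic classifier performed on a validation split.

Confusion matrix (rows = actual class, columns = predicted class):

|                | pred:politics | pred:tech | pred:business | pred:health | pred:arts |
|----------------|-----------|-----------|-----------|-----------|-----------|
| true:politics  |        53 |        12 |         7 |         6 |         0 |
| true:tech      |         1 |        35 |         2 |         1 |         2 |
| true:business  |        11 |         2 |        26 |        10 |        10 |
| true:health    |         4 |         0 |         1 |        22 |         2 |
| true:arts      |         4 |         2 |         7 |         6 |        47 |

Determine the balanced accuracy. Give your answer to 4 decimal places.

Balanced accuracy = mean of per-class recall.
  politics: recall = 53/78 = 0.67949
  tech: recall = 35/41 = 0.85366
  business: recall = 26/59 = 0.44068
  health: recall = 22/29 = 0.75862
  arts: recall = 47/66 = 0.71212
Mean = (0.67949 + 0.85366 + 0.44068 + 0.75862 + 0.71212) / 5 = 0.6889

0.6889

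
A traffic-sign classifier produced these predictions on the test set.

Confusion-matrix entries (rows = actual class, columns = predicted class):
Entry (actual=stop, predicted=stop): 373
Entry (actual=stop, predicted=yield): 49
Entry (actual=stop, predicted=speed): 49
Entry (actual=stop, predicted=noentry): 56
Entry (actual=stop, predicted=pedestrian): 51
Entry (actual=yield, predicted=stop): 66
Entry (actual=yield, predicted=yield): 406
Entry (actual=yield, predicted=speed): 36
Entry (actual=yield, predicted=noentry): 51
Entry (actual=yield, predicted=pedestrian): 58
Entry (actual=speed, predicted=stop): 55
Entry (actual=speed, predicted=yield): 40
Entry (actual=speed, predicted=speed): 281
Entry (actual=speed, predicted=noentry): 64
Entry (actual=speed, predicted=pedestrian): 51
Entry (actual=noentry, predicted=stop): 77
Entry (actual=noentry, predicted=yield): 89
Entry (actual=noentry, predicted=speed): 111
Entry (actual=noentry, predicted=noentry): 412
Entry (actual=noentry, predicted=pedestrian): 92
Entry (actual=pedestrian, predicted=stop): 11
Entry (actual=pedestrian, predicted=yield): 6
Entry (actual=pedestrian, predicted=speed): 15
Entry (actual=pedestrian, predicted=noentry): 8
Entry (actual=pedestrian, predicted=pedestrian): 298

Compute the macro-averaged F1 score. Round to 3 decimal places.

0.632

Per-class F1 score (2·TP/(2·TP+FP+FN)):
  stop: TP=373, FP=66+55+77+11=209, FN=49+49+56+51=205 → 746/1160 = 0.6431
  yield: TP=406, FP=49+40+89+6=184, FN=66+36+51+58=211 → 812/1207 = 0.6727
  speed: TP=281, FP=49+36+111+15=211, FN=55+40+64+51=210 → 562/983 = 0.5717
  noentry: TP=412, FP=56+51+64+8=179, FN=77+89+111+92=369 → 824/1372 = 0.6006
  pedestrian: TP=298, FP=51+58+51+92=252, FN=11+6+15+8=40 → 596/888 = 0.6712
Macro-F1 score = mean = (0.6431 + 0.6727 + 0.5717 + 0.6006 + 0.6712) / 5 = 0.632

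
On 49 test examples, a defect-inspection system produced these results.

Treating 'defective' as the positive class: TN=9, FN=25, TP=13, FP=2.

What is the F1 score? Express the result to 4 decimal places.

Precision = TP/(TP+FP) = 13/15 = 0.8667
Recall = TP/(TP+FN) = 13/38 = 0.3421
F1 = 2·TP/(2·TP+FP+FN) = 26/53 = 0.4906

0.4906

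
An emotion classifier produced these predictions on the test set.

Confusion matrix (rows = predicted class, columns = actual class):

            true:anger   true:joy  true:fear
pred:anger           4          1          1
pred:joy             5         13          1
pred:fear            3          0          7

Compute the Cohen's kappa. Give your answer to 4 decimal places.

0.5169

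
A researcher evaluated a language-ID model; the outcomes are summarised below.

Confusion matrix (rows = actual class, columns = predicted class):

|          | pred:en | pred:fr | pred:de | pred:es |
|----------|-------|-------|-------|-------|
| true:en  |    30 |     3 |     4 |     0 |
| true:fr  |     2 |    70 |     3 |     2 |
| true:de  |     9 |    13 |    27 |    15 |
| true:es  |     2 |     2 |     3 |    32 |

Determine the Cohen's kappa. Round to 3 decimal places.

Observed agreement pₒ = trace/N = 159/217 = 0.7327
Expected agreement pₑ = Σ (rowᵢ·colᵢ)/N² = (37·43 + 77·88 + 64·37 + 39·49)/217² = 0.2686
κ = (pₒ − pₑ)/(1 − pₑ) = (0.7327 − 0.2686)/(1 − 0.2686) = 0.635

0.635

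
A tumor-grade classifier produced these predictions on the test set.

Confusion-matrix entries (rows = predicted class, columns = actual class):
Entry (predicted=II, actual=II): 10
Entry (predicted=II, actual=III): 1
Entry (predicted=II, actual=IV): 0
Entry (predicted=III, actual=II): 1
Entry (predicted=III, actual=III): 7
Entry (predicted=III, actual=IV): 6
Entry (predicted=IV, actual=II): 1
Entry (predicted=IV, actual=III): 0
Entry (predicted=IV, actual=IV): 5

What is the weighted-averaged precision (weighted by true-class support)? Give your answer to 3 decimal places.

Per-class precision (TP/(TP+FP)):
  II: TP=10, FP=1+0=1 → 10/11 = 0.9091
  III: TP=7, FP=1+6=7 → 7/14 = 0.5000
  IV: TP=5, FP=1+0=1 → 5/6 = 0.8333
Weighted-precision = Σ (supportᵢ/N)·precisionᵢ with N=31: (12/31)·0.9091 + (8/31)·0.5000 + (11/31)·0.8333 = 0.777

0.777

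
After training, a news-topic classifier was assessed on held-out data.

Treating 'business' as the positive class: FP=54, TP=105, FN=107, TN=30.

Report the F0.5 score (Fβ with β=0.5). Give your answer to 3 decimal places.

0.619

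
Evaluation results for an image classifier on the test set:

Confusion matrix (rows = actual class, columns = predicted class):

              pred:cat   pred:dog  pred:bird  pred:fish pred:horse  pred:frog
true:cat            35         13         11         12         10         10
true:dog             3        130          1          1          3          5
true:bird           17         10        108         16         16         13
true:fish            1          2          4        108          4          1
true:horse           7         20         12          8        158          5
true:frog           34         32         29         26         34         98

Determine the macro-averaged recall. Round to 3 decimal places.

0.656

Per-class recall (TP/(TP+FN)):
  cat: TP=35, FN=13+11+12+10+10=56 → 35/91 = 0.3846
  dog: TP=130, FN=3+1+1+3+5=13 → 130/143 = 0.9091
  bird: TP=108, FN=17+10+16+16+13=72 → 108/180 = 0.6000
  fish: TP=108, FN=1+2+4+4+1=12 → 108/120 = 0.9000
  horse: TP=158, FN=7+20+12+8+5=52 → 158/210 = 0.7524
  frog: TP=98, FN=34+32+29+26+34=155 → 98/253 = 0.3874
Macro-recall = mean = (0.3846 + 0.9091 + 0.6000 + 0.9000 + 0.7524 + 0.3874) / 6 = 0.656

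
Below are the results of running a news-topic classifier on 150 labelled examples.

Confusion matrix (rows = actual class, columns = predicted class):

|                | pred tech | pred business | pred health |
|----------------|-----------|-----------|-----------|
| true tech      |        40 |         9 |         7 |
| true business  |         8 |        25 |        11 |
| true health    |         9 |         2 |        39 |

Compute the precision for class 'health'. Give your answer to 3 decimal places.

Treat 'health' as positive and all other classes as negative.
precision = TP/(TP+FP).
health: TP=39, FP=7+11=18 → 39/57 = 0.6842

0.684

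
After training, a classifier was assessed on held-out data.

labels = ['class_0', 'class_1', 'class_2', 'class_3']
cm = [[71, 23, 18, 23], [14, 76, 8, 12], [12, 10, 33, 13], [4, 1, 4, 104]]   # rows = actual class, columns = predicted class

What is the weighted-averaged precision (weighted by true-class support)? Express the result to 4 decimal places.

Per-class precision (TP/(TP+FP)):
  class_0: TP=71, FP=14+12+4=30 → 71/101 = 0.70297
  class_1: TP=76, FP=23+10+1=34 → 76/110 = 0.69091
  class_2: TP=33, FP=18+8+4=30 → 33/63 = 0.52381
  class_3: TP=104, FP=23+12+13=48 → 104/152 = 0.68421
Weighted-precision = Σ (supportᵢ/N)·precisionᵢ with N=426: (135/426)·0.70297 + (110/426)·0.69091 + (68/426)·0.52381 + (113/426)·0.68421 = 0.6663

0.6663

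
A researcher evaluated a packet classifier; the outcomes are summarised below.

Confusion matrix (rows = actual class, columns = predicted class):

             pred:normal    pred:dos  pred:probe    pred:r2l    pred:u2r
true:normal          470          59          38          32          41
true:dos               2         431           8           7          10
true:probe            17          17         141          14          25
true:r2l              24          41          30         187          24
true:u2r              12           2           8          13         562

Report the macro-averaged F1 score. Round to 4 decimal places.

0.7732

Per-class F1 score (2·TP/(2·TP+FP+FN)):
  normal: TP=470, FP=2+17+24+12=55, FN=59+38+32+41=170 → 940/1165 = 0.80687
  dos: TP=431, FP=59+17+41+2=119, FN=2+8+7+10=27 → 862/1008 = 0.85516
  probe: TP=141, FP=38+8+30+8=84, FN=17+17+14+25=73 → 282/439 = 0.64237
  r2l: TP=187, FP=32+7+14+13=66, FN=24+41+30+24=119 → 374/559 = 0.66905
  u2r: TP=562, FP=41+10+25+24=100, FN=12+2+8+13=35 → 1124/1259 = 0.89277
Macro-F1 score = mean = (0.80687 + 0.85516 + 0.64237 + 0.66905 + 0.89277) / 5 = 0.7732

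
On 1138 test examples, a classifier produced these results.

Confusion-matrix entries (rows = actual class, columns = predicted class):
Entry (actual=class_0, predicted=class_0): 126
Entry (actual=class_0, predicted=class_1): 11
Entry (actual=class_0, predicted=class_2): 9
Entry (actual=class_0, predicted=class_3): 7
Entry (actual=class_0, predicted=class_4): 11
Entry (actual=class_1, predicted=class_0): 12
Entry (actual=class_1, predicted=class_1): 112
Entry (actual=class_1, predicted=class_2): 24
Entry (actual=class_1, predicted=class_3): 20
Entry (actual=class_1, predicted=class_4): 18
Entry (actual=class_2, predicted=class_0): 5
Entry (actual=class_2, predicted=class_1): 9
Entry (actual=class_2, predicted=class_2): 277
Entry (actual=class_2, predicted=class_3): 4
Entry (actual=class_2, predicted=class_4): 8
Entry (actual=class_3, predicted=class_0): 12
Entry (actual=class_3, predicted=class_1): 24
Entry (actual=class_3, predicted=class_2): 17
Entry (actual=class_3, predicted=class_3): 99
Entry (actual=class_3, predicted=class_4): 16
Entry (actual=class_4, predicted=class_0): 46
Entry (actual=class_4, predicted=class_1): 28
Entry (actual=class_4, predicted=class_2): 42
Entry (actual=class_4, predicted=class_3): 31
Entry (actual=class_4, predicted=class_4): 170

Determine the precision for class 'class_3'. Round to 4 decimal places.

0.6149

Take TP from the diagonal, FP from the rest of the 'class_3' prediction marginal, FN from the rest of the 'class_3' actual marginal.
precision = TP/(TP+FP).
class_3: TP=99, FP=7+20+4+31=62 → 99/161 = 0.61491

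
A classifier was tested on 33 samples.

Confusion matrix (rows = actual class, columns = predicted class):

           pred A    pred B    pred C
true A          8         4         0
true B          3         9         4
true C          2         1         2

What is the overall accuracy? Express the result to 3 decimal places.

Accuracy = trace / total = (8+9+2=19) / 33 = 19/33 = 0.576

0.576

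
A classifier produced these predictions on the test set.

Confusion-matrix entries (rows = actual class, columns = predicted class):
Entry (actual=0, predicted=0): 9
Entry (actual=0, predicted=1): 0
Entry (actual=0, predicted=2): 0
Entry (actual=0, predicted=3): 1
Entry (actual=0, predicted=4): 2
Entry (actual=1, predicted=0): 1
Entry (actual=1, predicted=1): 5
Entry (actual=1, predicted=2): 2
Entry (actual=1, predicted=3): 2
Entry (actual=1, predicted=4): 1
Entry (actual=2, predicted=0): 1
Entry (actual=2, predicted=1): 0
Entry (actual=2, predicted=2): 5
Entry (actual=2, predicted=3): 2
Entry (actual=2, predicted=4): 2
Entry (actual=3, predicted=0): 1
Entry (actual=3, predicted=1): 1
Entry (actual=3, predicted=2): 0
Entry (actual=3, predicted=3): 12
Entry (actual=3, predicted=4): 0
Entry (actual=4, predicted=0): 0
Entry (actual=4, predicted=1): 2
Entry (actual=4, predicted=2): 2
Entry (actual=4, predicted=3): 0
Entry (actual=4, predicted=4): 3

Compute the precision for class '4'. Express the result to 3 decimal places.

Take TP from the diagonal, FP from the rest of the '4' prediction marginal, FN from the rest of the '4' actual marginal.
precision = TP/(TP+FP).
4: TP=3, FP=2+1+2+0=5 → 3/8 = 0.3750

0.375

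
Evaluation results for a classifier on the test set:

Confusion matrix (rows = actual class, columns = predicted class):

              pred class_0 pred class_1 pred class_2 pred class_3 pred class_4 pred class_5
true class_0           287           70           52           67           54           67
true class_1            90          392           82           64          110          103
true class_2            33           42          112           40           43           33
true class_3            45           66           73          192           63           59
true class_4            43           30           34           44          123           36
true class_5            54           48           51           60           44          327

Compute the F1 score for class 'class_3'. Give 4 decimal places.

Take TP from the diagonal, FP from the rest of the 'class_3' prediction marginal, FN from the rest of the 'class_3' actual marginal.
F1 score = 2·TP/(2·TP+FP+FN).
class_3: TP=192, FP=67+64+40+44+60=275, FN=45+66+73+63+59=306 → 384/965 = 0.39793

0.3979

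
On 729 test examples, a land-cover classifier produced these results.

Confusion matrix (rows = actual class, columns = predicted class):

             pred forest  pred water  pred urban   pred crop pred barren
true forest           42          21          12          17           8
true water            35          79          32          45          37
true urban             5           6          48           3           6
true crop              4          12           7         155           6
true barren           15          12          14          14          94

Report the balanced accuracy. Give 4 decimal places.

Balanced accuracy = mean of per-class recall.
  forest: recall = 42/100 = 0.42000
  water: recall = 79/228 = 0.34649
  urban: recall = 48/68 = 0.70588
  crop: recall = 155/184 = 0.84239
  barren: recall = 94/149 = 0.63087
Mean = (0.42000 + 0.34649 + 0.70588 + 0.84239 + 0.63087) / 5 = 0.5891

0.5891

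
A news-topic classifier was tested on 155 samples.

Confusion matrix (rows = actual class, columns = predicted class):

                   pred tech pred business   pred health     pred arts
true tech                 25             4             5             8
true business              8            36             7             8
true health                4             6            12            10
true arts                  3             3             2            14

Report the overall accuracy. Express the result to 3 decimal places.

0.561

Accuracy = trace / total = (25+36+12+14=87) / 155 = 87/155 = 0.561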